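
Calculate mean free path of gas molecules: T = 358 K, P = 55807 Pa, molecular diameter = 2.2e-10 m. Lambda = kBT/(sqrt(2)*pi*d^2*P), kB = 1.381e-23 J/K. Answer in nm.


Mean free path: lambda = kB*T / (sqrt(2) * pi * d^2 * P)
lambda = 1.381e-23 * 358 / (sqrt(2) * pi * (2.2e-10)^2 * 55807)
lambda = 4.11982e-07 m
lambda = 411.98 nm

411.98


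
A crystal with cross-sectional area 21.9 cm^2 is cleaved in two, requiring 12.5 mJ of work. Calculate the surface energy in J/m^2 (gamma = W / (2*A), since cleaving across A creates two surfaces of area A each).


Convert: A = 21.9 cm^2 = 0.00219 m^2, W = 12.5 mJ = 0.0125 J
Cleaving exposes two faces of area A, so total new surface = 2*A and gamma = W / (2*A)
gamma = 0.0125 / (2 * 0.00219)
gamma = 2.854 J/m^2

2.854


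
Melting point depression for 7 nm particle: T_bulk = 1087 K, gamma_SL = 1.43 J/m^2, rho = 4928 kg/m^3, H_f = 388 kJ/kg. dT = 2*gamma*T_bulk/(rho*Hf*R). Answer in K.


Radius R = 7/2 = 3.5 nm = 3.5e-09 m
Convert H_f = 388 kJ/kg = 388000 J/kg
dT = 2 * gamma_SL * T_bulk / (rho * H_f * R)
dT = 2 * 1.43 * 1087 / (4928 * 388000 * 3.5e-09)
dT = 464.5 K

464.5


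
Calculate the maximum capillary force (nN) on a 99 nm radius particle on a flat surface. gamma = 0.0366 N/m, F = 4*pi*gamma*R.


Convert radius: R = 99 nm = 9.9e-08 m
F = 4 * pi * gamma * R
F = 4 * pi * 0.0366 * 9.9e-08
F = 4.5533e-08 N = 45.533 nN

45.533


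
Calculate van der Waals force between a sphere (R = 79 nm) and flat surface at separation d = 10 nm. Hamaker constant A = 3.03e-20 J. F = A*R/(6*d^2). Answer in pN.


Convert to SI: R = 79 nm = 7.9e-08 m, d = 10 nm = 1e-08 m
F = A * R / (6 * d^2)
F = 3.03e-20 * 7.9e-08 / (6 * (1e-08)^2)
F = 3.9895e-12 N = 3.99 pN

3.99


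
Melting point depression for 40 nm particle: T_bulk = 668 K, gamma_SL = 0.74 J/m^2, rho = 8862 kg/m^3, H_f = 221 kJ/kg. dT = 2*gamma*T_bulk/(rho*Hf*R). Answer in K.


Radius R = 40/2 = 20 nm = 2e-08 m
Convert H_f = 221 kJ/kg = 221000 J/kg
dT = 2 * gamma_SL * T_bulk / (rho * H_f * R)
dT = 2 * 0.74 * 668 / (8862 * 221000 * 2e-08)
dT = 25.2 K

25.2


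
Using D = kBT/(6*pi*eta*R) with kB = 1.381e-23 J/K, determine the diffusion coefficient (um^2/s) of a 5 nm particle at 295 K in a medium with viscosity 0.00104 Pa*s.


Radius R = 5/2 = 2.5 nm = 2.5e-09 m
D = kB*T / (6*pi*eta*R)
D = 1.381e-23 * 295 / (6 * pi * 0.00104 * 2.5e-09)
D = 8.31268e-11 m^2/s = 83.127 um^2/s

83.127


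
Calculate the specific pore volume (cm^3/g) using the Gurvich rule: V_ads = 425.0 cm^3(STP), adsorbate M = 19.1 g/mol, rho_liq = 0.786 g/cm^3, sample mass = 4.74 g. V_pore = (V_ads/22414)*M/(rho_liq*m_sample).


Moles adsorbed n = V_ads / 22414 = 425.0 / 22414 = 1.896136e-02 mol
Liquid volume V_liq = n * M / rho_liq = 1.896136e-02 * 19.1 / 0.786 = 0.46077 cm^3
Specific pore volume V_pore = V_liq / m_sample = 0.46077 / 4.74
V_pore = 0.0972 cm^3/g

0.0972


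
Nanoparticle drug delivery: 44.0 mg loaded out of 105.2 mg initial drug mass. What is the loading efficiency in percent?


Drug loading efficiency = (drug loaded / drug initial) * 100
DLE = 44.0 / 105.2 * 100
DLE = 0.4183 * 100
DLE = 41.83%

41.83


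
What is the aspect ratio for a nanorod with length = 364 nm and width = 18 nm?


Aspect ratio AR = length / diameter
AR = 364 / 18
AR = 20.22

20.22


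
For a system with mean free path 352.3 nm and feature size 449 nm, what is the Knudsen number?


Knudsen number Kn = lambda / L
Kn = 352.3 / 449
Kn = 0.7846

0.7846


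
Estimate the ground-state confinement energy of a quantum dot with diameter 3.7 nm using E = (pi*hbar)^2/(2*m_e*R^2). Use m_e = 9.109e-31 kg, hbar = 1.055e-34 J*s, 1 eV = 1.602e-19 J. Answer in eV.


Radius R = 3.7/2 = 1.85 nm = 1.85e-09 m
E = (pi * 1.055e-34)^2 / (2 * 9.109e-31 * (1.85e-09)^2)
E(J) = 1.76182e-20
E = E(J) / 1.602e-19 = 0.11 eV

0.11


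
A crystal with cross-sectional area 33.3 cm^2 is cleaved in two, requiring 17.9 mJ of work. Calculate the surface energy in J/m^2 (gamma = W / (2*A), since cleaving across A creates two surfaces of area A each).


Convert: A = 33.3 cm^2 = 0.00333 m^2, W = 17.9 mJ = 0.0179 J
Cleaving exposes two faces of area A, so total new surface = 2*A and gamma = W / (2*A)
gamma = 0.0179 / (2 * 0.00333)
gamma = 2.688 J/m^2

2.688


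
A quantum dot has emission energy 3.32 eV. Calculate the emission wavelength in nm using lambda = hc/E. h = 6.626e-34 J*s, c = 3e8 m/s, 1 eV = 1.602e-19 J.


Convert energy: E = 3.32 eV = 3.32 * 1.602e-19 = 5.31864e-19 J
lambda = h*c / E = 6.626e-34 * 3e8 / 5.31864e-19
lambda = 3.73742e-07 m = 373.7 nm

373.7


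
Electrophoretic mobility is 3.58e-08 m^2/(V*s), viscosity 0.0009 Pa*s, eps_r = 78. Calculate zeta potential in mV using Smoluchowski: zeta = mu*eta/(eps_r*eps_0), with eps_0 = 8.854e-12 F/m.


Smoluchowski equation: zeta = mu * eta / (eps_r * eps_0)
zeta = 3.58e-08 * 0.0009 / (78 * 8.854e-12)
zeta = 0.046654 V = 46.65 mV

46.65


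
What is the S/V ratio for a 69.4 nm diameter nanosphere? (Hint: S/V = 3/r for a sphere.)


Radius r = 69.4/2 = 34.7 nm
S/V = 3 / r = 3 / 34.7
S/V = 0.0865 nm^-1

0.0865


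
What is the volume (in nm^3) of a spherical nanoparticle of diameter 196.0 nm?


Radius r = 196.0/2 = 98 nm
Volume V = (4/3) * pi * r^3
V = (4/3) * pi * (98)^3
V = 3942455.83 nm^3

3942455.83


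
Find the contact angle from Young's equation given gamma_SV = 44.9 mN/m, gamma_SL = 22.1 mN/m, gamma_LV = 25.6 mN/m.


cos(theta) = (gamma_SV - gamma_SL) / gamma_LV
cos(theta) = (44.9 - 22.1) / 25.6
cos(theta) = 0.890625
theta = arccos(0.890625) = 27.05 degrees

27.05


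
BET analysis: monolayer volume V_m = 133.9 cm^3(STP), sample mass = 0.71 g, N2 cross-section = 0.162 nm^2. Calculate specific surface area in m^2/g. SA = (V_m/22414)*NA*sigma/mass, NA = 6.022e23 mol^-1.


Number of moles in monolayer = V_m / 22414 = 133.9 / 22414 = 0.00597394
Number of molecules = moles * NA = 0.00597394 * 6.022e23
SA = molecules * sigma / mass
SA = (133.9 / 22414) * 6.022e23 * 0.162e-18 / 0.71
SA = 820.8 m^2/g

820.8


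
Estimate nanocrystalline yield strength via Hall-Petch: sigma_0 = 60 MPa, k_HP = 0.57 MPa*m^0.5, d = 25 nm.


d = 25 nm = 2.5e-08 m
sqrt(d) = 0.0001581139
Hall-Petch contribution = k / sqrt(d) = 0.57 / 0.0001581139 = 3605.0 MPa
sigma = sigma_0 + k/sqrt(d) = 60 + 3605.0 = 3665.0 MPa

3665.0


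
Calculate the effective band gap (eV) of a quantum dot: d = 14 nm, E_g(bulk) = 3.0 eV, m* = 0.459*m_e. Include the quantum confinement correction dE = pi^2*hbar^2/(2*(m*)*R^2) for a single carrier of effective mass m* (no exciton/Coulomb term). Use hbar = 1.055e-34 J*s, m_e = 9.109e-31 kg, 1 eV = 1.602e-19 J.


Radius R = 14/2 nm = 7e-09 m
Confinement energy dE = pi^2 * hbar^2 / (2 * m_eff * m_e * R^2)
dE = pi^2 * (1.055e-34)^2 / (2 * 0.459 * 9.109e-31 * (7e-09)^2) J, divided by 1.602e-19 J/eV
dE = 0.0167 eV
Total band gap = E_g(bulk) + dE = 3.0 + 0.0167 = 3.0167 eV

3.0167


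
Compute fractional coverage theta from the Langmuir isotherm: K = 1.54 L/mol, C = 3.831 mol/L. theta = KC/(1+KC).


Langmuir isotherm: theta = K*C / (1 + K*C)
K*C = 1.54 * 3.831 = 5.89974
theta = 5.89974 / (1 + 5.89974) = 5.89974 / 6.89974
theta = 0.8551

0.8551


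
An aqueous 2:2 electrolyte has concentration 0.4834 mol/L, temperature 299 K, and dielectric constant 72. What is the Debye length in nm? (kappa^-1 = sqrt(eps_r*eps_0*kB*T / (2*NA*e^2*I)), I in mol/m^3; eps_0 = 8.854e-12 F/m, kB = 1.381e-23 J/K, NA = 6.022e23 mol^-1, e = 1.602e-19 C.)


Ionic strength I = 0.4834 * 2^2 * 1000 = 1933.6 mol/m^3
kappa^-1 = sqrt(72 * 8.854e-12 * 1.381e-23 * 299 / (2 * 6.022e23 * (1.602e-19)^2 * 1933.6))
kappa^-1 = 0.21 nm

0.21


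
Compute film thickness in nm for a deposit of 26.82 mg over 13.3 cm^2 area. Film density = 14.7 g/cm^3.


Convert: m = 26.82 mg = 2.6820e-05 kg, A = 13.3 cm^2 = 1.3300e-03 m^2, rho = 14.7 g/cm^3 = 14700 kg/m^3
t = m / (A * rho)
t = 2.6820e-05 / (1.3300e-03 * 14700)
t = 1.3718e-06 m = 1371.8 nm

1371.8


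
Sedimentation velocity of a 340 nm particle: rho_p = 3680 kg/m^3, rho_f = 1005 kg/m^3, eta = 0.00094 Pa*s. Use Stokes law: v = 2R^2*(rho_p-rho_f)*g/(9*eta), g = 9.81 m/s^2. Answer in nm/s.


Radius R = 340/2 nm = 1.7e-07 m
Density difference = 3680 - 1005 = 2675 kg/m^3
v = 2 * R^2 * (rho_p - rho_f) * g / (9 * eta)
v = 2 * (1.7e-07)^2 * 2675 * 9.81 / (9 * 0.00094)
v = 1.79288e-07 m/s = 179.2876 nm/s

179.2876


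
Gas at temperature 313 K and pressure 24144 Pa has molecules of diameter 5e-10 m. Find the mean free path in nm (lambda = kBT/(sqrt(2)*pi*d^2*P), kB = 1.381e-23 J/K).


Mean free path: lambda = kB*T / (sqrt(2) * pi * d^2 * P)
lambda = 1.381e-23 * 313 / (sqrt(2) * pi * (5e-10)^2 * 24144)
lambda = 1.61185e-07 m
lambda = 161.18 nm

161.18


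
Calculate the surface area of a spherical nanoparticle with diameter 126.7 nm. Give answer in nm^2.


Radius r = 126.7/2 = 63.35 nm
Surface area SA = 4 * pi * r^2
SA = 4 * pi * (63.35)^2
SA = 50431.64 nm^2

50431.64


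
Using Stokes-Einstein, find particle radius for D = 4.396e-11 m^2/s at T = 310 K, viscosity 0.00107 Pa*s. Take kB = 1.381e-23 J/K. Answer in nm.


Stokes-Einstein: R = kB*T / (6*pi*eta*D)
R = 1.381e-23 * 310 / (6 * pi * 0.00107 * 4.396e-11)
R = 4.82851e-09 m = 4.83 nm

4.83


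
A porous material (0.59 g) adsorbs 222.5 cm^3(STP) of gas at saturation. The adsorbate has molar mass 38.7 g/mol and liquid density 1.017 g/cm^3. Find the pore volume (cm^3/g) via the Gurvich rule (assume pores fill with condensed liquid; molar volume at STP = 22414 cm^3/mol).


Moles adsorbed n = V_ads / 22414 = 222.5 / 22414 = 9.926831e-03 mol
Liquid volume V_liq = n * M / rho_liq = 9.926831e-03 * 38.7 / 1.017 = 0.37775 cm^3
Specific pore volume V_pore = V_liq / m_sample = 0.37775 / 0.59
V_pore = 0.6402 cm^3/g

0.6402


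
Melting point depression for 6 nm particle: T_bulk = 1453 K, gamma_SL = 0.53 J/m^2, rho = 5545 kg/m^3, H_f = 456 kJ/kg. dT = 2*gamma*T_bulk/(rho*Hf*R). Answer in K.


Radius R = 6/2 = 3 nm = 3e-09 m
Convert H_f = 456 kJ/kg = 456000 J/kg
dT = 2 * gamma_SL * T_bulk / (rho * H_f * R)
dT = 2 * 0.53 * 1453 / (5545 * 456000 * 3e-09)
dT = 203.0 K

203.0


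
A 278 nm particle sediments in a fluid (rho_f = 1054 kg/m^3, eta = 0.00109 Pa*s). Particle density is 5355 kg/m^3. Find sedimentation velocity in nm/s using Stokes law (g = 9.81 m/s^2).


Radius R = 278/2 nm = 1.39e-07 m
Density difference = 5355 - 1054 = 4301 kg/m^3
v = 2 * R^2 * (rho_p - rho_f) * g / (9 * eta)
v = 2 * (1.39e-07)^2 * 4301 * 9.81 / (9 * 0.00109)
v = 1.66199e-07 m/s = 166.1992 nm/s

166.1992


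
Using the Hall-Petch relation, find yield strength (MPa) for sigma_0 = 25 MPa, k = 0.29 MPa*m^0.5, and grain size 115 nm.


d = 115 nm = 1.15e-07 m
sqrt(d) = 0.0003391165
Hall-Petch contribution = k / sqrt(d) = 0.29 / 0.0003391165 = 855.2 MPa
sigma = sigma_0 + k/sqrt(d) = 25 + 855.2 = 880.2 MPa

880.2


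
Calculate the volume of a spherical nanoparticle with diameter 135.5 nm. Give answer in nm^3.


Radius r = 135.5/2 = 67.75 nm
Volume V = (4/3) * pi * r^3
V = (4/3) * pi * (67.75)^3
V = 1302616.3 nm^3

1302616.3


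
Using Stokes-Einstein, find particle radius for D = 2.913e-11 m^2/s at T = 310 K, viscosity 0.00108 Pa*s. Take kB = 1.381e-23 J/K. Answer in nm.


Stokes-Einstein: R = kB*T / (6*pi*eta*D)
R = 1.381e-23 * 310 / (6 * pi * 0.00108 * 2.913e-11)
R = 7.21922e-09 m = 7.22 nm

7.22


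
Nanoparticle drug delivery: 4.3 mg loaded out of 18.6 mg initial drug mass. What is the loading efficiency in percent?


Drug loading efficiency = (drug loaded / drug initial) * 100
DLE = 4.3 / 18.6 * 100
DLE = 0.2312 * 100
DLE = 23.12%

23.12


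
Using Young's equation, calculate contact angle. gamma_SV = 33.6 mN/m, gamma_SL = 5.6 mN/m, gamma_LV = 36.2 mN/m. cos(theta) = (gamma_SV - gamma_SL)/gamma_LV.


cos(theta) = (gamma_SV - gamma_SL) / gamma_LV
cos(theta) = (33.6 - 5.6) / 36.2
cos(theta) = 0.773481
theta = arccos(0.773481) = 39.33 degrees

39.33


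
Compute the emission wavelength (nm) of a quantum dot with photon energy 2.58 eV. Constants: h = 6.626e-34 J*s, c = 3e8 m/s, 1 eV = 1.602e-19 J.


Convert energy: E = 2.58 eV = 2.58 * 1.602e-19 = 4.13316e-19 J
lambda = h*c / E = 6.626e-34 * 3e8 / 4.13316e-19
lambda = 4.8094e-07 m = 480.9 nm

480.9


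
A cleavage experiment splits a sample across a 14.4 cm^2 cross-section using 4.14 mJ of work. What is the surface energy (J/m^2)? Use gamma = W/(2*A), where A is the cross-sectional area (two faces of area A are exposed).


Convert: A = 14.4 cm^2 = 0.00144 m^2, W = 4.14 mJ = 0.00414 J
Cleaving exposes two faces of area A, so total new surface = 2*A and gamma = W / (2*A)
gamma = 0.00414 / (2 * 0.00144)
gamma = 1.437 J/m^2

1.437


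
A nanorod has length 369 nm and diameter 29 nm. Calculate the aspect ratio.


Aspect ratio AR = length / diameter
AR = 369 / 29
AR = 12.72

12.72


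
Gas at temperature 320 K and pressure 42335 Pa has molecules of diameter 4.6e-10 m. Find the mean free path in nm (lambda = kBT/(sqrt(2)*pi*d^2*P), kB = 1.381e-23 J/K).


Mean free path: lambda = kB*T / (sqrt(2) * pi * d^2 * P)
lambda = 1.381e-23 * 320 / (sqrt(2) * pi * (4.6e-10)^2 * 42335)
lambda = 1.11036e-07 m
lambda = 111.04 nm

111.04


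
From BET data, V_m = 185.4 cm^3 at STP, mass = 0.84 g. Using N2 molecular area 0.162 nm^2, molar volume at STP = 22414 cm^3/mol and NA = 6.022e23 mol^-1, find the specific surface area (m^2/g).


Number of moles in monolayer = V_m / 22414 = 185.4 / 22414 = 0.00827162
Number of molecules = moles * NA = 0.00827162 * 6.022e23
SA = molecules * sigma / mass
SA = (185.4 / 22414) * 6.022e23 * 0.162e-18 / 0.84
SA = 960.7 m^2/g

960.7


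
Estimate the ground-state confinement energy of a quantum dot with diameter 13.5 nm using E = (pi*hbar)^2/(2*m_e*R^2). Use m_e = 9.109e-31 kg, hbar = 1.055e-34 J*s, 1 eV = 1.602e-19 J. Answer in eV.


Radius R = 13.5/2 = 6.75 nm = 6.75e-09 m
E = (pi * 1.055e-34)^2 / (2 * 9.109e-31 * (6.75e-09)^2)
E(J) = 1.32342e-21
E = E(J) / 1.602e-19 = 0.0083 eV

0.0083


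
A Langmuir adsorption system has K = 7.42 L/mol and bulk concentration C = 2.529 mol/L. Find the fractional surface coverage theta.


Langmuir isotherm: theta = K*C / (1 + K*C)
K*C = 7.42 * 2.529 = 18.76518
theta = 18.76518 / (1 + 18.76518) = 18.76518 / 19.76518
theta = 0.9494

0.9494


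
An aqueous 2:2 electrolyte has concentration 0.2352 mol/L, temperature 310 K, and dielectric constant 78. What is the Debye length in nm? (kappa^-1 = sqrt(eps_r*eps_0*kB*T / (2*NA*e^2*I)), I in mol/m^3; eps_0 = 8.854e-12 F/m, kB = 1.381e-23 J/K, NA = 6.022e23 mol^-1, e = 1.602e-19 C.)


Ionic strength I = 0.2352 * 2^2 * 1000 = 940.8 mol/m^3
kappa^-1 = sqrt(78 * 8.854e-12 * 1.381e-23 * 310 / (2 * 6.022e23 * (1.602e-19)^2 * 940.8))
kappa^-1 = 0.319 nm

0.319


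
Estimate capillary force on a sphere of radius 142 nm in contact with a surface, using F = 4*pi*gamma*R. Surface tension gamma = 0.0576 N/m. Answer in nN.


Convert radius: R = 142 nm = 1.42e-07 m
F = 4 * pi * gamma * R
F = 4 * pi * 0.0576 * 1.42e-07
F = 1.02783e-07 N = 102.7829 nN

102.7829


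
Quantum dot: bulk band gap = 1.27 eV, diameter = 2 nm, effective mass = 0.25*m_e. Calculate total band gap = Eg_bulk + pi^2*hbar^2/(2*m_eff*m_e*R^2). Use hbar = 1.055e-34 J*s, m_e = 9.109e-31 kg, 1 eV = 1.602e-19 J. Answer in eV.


Radius R = 2/2 nm = 1e-09 m
Confinement energy dE = pi^2 * hbar^2 / (2 * m_eff * m_e * R^2)
dE = pi^2 * (1.055e-34)^2 / (2 * 0.25 * 9.109e-31 * (1e-09)^2) J, divided by 1.602e-19 J/eV
dE = 1.5056 eV
Total band gap = E_g(bulk) + dE = 1.27 + 1.5056 = 2.7756 eV

2.7756


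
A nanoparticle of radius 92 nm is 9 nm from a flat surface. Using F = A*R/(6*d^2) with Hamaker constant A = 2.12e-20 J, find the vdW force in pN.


Convert to SI: R = 92 nm = 9.2e-08 m, d = 9 nm = 9e-09 m
F = A * R / (6 * d^2)
F = 2.12e-20 * 9.2e-08 / (6 * (9e-09)^2)
F = 4.01317e-12 N = 4.013 pN

4.013


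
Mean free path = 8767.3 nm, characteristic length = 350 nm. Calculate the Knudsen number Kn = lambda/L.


Knudsen number Kn = lambda / L
Kn = 8767.3 / 350
Kn = 25.0494

25.0494


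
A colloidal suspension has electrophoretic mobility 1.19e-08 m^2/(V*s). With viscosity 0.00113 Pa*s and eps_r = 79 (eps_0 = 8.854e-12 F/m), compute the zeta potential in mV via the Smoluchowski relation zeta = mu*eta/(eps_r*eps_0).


Smoluchowski equation: zeta = mu * eta / (eps_r * eps_0)
zeta = 1.19e-08 * 0.00113 / (79 * 8.854e-12)
zeta = 0.019225 V = 19.22 mV

19.22


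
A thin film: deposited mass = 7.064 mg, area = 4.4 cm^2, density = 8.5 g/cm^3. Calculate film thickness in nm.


Convert: m = 7.064 mg = 7.0640e-06 kg, A = 4.4 cm^2 = 4.4000e-04 m^2, rho = 8.5 g/cm^3 = 8500 kg/m^3
t = m / (A * rho)
t = 7.0640e-06 / (4.4000e-04 * 8500)
t = 1.8888e-06 m = 1888.8 nm

1888.8


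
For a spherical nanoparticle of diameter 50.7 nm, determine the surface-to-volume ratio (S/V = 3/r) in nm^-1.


Radius r = 50.7/2 = 25.35 nm
S/V = 3 / r = 3 / 25.35
S/V = 0.1183 nm^-1

0.1183


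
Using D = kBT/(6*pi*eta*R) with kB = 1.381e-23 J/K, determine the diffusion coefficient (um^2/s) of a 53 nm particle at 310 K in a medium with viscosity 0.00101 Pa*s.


Radius R = 53/2 = 26.5 nm = 2.65e-08 m
D = kB*T / (6*pi*eta*R)
D = 1.381e-23 * 310 / (6 * pi * 0.00101 * 2.65e-08)
D = 8.48569e-12 m^2/s = 8.486 um^2/s

8.486


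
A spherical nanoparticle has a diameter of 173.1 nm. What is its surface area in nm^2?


Radius r = 173.1/2 = 86.55 nm
Surface area SA = 4 * pi * r^2
SA = 4 * pi * (86.55)^2
SA = 94133.46 nm^2

94133.46


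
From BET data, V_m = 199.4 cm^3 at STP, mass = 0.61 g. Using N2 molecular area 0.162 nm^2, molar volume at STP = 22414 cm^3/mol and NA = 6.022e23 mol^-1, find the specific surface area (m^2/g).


Number of moles in monolayer = V_m / 22414 = 199.4 / 22414 = 0.00889623
Number of molecules = moles * NA = 0.00889623 * 6.022e23
SA = molecules * sigma / mass
SA = (199.4 / 22414) * 6.022e23 * 0.162e-18 / 0.61
SA = 1422.8 m^2/g

1422.8


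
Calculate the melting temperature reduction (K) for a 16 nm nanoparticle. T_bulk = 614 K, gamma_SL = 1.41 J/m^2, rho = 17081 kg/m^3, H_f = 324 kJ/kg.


Radius R = 16/2 = 8 nm = 8e-09 m
Convert H_f = 324 kJ/kg = 324000 J/kg
dT = 2 * gamma_SL * T_bulk / (rho * H_f * R)
dT = 2 * 1.41 * 614 / (17081 * 324000 * 8e-09)
dT = 39.1 K

39.1


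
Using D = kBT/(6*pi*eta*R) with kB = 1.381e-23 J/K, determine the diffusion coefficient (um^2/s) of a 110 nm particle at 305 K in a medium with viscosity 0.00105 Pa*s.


Radius R = 110/2 = 55 nm = 5.5e-08 m
D = kB*T / (6*pi*eta*R)
D = 1.381e-23 * 305 / (6 * pi * 0.00105 * 5.5e-08)
D = 3.86937e-12 m^2/s = 3.869 um^2/s

3.869


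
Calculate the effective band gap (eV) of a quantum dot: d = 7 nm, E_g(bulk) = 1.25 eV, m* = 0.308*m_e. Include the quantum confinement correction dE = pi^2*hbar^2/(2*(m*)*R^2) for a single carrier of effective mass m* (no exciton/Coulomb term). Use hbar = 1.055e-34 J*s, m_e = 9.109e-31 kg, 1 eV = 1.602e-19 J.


Radius R = 7/2 nm = 3.5e-09 m
Confinement energy dE = pi^2 * hbar^2 / (2 * m_eff * m_e * R^2)
dE = pi^2 * (1.055e-34)^2 / (2 * 0.308 * 9.109e-31 * (3.5e-09)^2) J, divided by 1.602e-19 J/eV
dE = 0.0998 eV
Total band gap = E_g(bulk) + dE = 1.25 + 0.0998 = 1.3498 eV

1.3498


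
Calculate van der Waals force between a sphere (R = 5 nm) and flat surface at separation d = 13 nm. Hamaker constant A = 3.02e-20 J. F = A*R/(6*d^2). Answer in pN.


Convert to SI: R = 5 nm = 5e-09 m, d = 13 nm = 1.3e-08 m
F = A * R / (6 * d^2)
F = 3.02e-20 * 5e-09 / (6 * (1.3e-08)^2)
F = 1.48915e-13 N = 0.149 pN

0.149


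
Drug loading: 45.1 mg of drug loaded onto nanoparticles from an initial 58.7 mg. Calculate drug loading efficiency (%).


Drug loading efficiency = (drug loaded / drug initial) * 100
DLE = 45.1 / 58.7 * 100
DLE = 0.7683 * 100
DLE = 76.83%

76.83


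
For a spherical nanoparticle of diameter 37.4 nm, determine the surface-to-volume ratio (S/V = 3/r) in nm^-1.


Radius r = 37.4/2 = 18.7 nm
S/V = 3 / r = 3 / 18.7
S/V = 0.1604 nm^-1

0.1604


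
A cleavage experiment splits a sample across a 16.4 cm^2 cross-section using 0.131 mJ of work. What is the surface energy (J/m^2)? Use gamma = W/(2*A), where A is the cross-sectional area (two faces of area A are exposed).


Convert: A = 16.4 cm^2 = 0.00164 m^2, W = 0.131 mJ = 0.000131 J
Cleaving exposes two faces of area A, so total new surface = 2*A and gamma = W / (2*A)
gamma = 0.000131 / (2 * 0.00164)
gamma = 0.04 J/m^2

0.04


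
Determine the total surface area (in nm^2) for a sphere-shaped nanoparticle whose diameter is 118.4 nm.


Radius r = 118.4/2 = 59.2 nm
Surface area SA = 4 * pi * r^2
SA = 4 * pi * (59.2)^2
SA = 44040.61 nm^2

44040.61


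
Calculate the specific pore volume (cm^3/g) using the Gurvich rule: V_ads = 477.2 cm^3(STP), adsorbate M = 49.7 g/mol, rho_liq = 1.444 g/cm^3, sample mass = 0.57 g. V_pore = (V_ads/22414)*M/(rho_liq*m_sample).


Moles adsorbed n = V_ads / 22414 = 477.2 / 22414 = 2.129027e-02 mol
Liquid volume V_liq = n * M / rho_liq = 2.129027e-02 * 49.7 / 1.444 = 0.73277 cm^3
Specific pore volume V_pore = V_liq / m_sample = 0.73277 / 0.57
V_pore = 1.2856 cm^3/g

1.2856


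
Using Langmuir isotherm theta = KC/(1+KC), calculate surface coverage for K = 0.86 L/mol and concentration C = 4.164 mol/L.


Langmuir isotherm: theta = K*C / (1 + K*C)
K*C = 0.86 * 4.164 = 3.58104
theta = 3.58104 / (1 + 3.58104) = 3.58104 / 4.58104
theta = 0.7817

0.7817


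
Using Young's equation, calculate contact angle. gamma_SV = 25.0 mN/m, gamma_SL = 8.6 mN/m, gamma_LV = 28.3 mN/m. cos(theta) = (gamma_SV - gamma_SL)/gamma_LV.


cos(theta) = (gamma_SV - gamma_SL) / gamma_LV
cos(theta) = (25.0 - 8.6) / 28.3
cos(theta) = 0.579505
theta = arccos(0.579505) = 54.58 degrees

54.58


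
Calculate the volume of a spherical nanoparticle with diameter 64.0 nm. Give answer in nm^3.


Radius r = 64.0/2 = 32 nm
Volume V = (4/3) * pi * r^3
V = (4/3) * pi * (32)^3
V = 137258.28 nm^3

137258.28


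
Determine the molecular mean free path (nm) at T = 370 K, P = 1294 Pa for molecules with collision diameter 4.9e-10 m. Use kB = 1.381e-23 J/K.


Mean free path: lambda = kB*T / (sqrt(2) * pi * d^2 * P)
lambda = 1.381e-23 * 370 / (sqrt(2) * pi * (4.9e-10)^2 * 1294)
lambda = 3.70172e-06 m
lambda = 3701.72 nm

3701.72


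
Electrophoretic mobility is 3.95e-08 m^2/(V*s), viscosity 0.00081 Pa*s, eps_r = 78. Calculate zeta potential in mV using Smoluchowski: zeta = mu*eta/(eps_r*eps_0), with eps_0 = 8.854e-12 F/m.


Smoluchowski equation: zeta = mu * eta / (eps_r * eps_0)
zeta = 3.95e-08 * 0.00081 / (78 * 8.854e-12)
zeta = 0.046328 V = 46.33 mV

46.33


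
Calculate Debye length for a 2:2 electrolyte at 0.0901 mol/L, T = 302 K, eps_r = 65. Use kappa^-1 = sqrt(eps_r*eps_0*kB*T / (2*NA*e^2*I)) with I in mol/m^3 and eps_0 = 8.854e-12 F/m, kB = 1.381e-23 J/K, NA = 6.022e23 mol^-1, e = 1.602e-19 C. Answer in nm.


Ionic strength I = 0.0901 * 2^2 * 1000 = 360.4 mol/m^3
kappa^-1 = sqrt(65 * 8.854e-12 * 1.381e-23 * 302 / (2 * 6.022e23 * (1.602e-19)^2 * 360.4))
kappa^-1 = 0.464 nm

0.464


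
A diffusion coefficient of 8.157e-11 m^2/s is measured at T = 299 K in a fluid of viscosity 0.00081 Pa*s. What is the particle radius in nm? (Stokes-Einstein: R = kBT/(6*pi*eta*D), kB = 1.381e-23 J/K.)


Stokes-Einstein: R = kB*T / (6*pi*eta*D)
R = 1.381e-23 * 299 / (6 * pi * 0.00081 * 8.157e-11)
R = 3.31549e-09 m = 3.32 nm

3.32


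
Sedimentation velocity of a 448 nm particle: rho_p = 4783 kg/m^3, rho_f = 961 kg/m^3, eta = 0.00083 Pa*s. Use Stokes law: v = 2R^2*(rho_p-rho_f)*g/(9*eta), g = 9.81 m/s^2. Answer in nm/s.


Radius R = 448/2 nm = 2.24e-07 m
Density difference = 4783 - 961 = 3822 kg/m^3
v = 2 * R^2 * (rho_p - rho_f) * g / (9 * eta)
v = 2 * (2.24e-07)^2 * 3822 * 9.81 / (9 * 0.00083)
v = 5.03692e-07 m/s = 503.6921 nm/s

503.6921


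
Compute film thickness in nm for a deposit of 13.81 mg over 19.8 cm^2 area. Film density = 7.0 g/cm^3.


Convert: m = 13.81 mg = 1.3810e-05 kg, A = 19.8 cm^2 = 1.9800e-03 m^2, rho = 7.0 g/cm^3 = 7000 kg/m^3
t = m / (A * rho)
t = 1.3810e-05 / (1.9800e-03 * 7000)
t = 9.9639e-07 m = 996.4 nm

996.4


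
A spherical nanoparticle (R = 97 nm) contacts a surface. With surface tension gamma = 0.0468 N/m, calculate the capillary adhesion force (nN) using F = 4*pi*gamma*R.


Convert radius: R = 97 nm = 9.7e-08 m
F = 4 * pi * gamma * R
F = 4 * pi * 0.0468 * 9.7e-08
F = 5.70463e-08 N = 57.0463 nN

57.0463


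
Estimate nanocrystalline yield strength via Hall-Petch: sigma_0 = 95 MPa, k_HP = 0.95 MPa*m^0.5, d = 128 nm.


d = 128 nm = 1.28e-07 m
sqrt(d) = 0.0003577709
Hall-Petch contribution = k / sqrt(d) = 0.95 / 0.0003577709 = 2655.3 MPa
sigma = sigma_0 + k/sqrt(d) = 95 + 2655.3 = 2750.3 MPa

2750.3


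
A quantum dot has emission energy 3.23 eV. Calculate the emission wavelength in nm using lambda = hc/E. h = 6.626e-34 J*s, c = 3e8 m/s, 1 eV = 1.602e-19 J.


Convert energy: E = 3.23 eV = 3.23 * 1.602e-19 = 5.17446e-19 J
lambda = h*c / E = 6.626e-34 * 3e8 / 5.17446e-19
lambda = 3.84156e-07 m = 384.2 nm

384.2


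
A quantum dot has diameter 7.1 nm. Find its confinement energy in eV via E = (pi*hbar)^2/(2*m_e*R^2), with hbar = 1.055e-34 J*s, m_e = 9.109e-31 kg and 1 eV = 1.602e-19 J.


Radius R = 7.1/2 = 3.55 nm = 3.55e-09 m
E = (pi * 1.055e-34)^2 / (2 * 9.109e-31 * (3.55e-09)^2)
E(J) = 4.78462e-21
E = E(J) / 1.602e-19 = 0.0299 eV

0.0299


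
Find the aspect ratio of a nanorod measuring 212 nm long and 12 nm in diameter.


Aspect ratio AR = length / diameter
AR = 212 / 12
AR = 17.67

17.67


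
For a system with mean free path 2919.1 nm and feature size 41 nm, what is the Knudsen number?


Knudsen number Kn = lambda / L
Kn = 2919.1 / 41
Kn = 71.1976

71.1976


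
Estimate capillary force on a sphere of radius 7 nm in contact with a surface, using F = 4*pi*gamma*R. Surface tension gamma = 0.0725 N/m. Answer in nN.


Convert radius: R = 7 nm = 7e-09 m
F = 4 * pi * gamma * R
F = 4 * pi * 0.0725 * 7e-09
F = 6.37743e-09 N = 6.3774 nN

6.3774


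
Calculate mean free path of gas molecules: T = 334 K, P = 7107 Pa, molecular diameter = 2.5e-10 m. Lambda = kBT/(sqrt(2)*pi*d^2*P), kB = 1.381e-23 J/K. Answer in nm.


Mean free path: lambda = kB*T / (sqrt(2) * pi * d^2 * P)
lambda = 1.381e-23 * 334 / (sqrt(2) * pi * (2.5e-10)^2 * 7107)
lambda = 2.33727e-06 m
lambda = 2337.27 nm

2337.27


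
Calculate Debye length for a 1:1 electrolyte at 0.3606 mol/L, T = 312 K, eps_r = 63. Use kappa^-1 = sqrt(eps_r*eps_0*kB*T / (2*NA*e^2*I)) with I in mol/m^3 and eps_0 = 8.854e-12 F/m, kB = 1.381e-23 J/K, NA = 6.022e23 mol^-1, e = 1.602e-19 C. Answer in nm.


Ionic strength I = 0.3606 * 1^2 * 1000 = 360.6 mol/m^3
kappa^-1 = sqrt(63 * 8.854e-12 * 1.381e-23 * 312 / (2 * 6.022e23 * (1.602e-19)^2 * 360.6))
kappa^-1 = 0.464 nm

0.464


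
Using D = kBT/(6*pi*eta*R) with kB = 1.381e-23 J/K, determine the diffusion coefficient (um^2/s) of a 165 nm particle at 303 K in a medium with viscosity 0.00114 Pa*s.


Radius R = 165/2 = 82.5 nm = 8.25e-08 m
D = kB*T / (6*pi*eta*R)
D = 1.381e-23 * 303 / (6 * pi * 0.00114 * 8.25e-08)
D = 2.36035e-12 m^2/s = 2.36 um^2/s

2.36


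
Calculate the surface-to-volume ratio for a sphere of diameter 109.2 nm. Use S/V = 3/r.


Radius r = 109.2/2 = 54.6 nm
S/V = 3 / r = 3 / 54.6
S/V = 0.0549 nm^-1

0.0549


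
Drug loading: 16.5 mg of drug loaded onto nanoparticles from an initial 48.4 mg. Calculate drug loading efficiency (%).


Drug loading efficiency = (drug loaded / drug initial) * 100
DLE = 16.5 / 48.4 * 100
DLE = 0.3409 * 100
DLE = 34.09%

34.09


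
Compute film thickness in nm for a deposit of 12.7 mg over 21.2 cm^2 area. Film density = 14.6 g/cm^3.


Convert: m = 12.7 mg = 1.2700e-05 kg, A = 21.2 cm^2 = 2.1200e-03 m^2, rho = 14.6 g/cm^3 = 14600 kg/m^3
t = m / (A * rho)
t = 1.2700e-05 / (2.1200e-03 * 14600)
t = 4.1031e-07 m = 410.3 nm

410.3


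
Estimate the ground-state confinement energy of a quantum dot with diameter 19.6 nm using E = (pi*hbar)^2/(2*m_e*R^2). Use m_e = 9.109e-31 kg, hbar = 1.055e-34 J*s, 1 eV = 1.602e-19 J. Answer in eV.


Radius R = 19.6/2 = 9.8 nm = 9.8e-09 m
E = (pi * 1.055e-34)^2 / (2 * 9.109e-31 * (9.8e-09)^2)
E(J) = 6.27844e-22
E = E(J) / 1.602e-19 = 0.0039 eV

0.0039


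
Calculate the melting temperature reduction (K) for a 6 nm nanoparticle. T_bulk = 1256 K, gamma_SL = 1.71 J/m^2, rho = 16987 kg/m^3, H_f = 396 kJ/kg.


Radius R = 6/2 = 3 nm = 3e-09 m
Convert H_f = 396 kJ/kg = 396000 J/kg
dT = 2 * gamma_SL * T_bulk / (rho * H_f * R)
dT = 2 * 1.71 * 1256 / (16987 * 396000 * 3e-09)
dT = 212.9 K

212.9


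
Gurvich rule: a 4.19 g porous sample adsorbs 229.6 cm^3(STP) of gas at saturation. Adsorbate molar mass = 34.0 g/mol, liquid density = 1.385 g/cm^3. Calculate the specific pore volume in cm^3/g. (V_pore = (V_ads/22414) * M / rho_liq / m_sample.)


Moles adsorbed n = V_ads / 22414 = 229.6 / 22414 = 1.024360e-02 mol
Liquid volume V_liq = n * M / rho_liq = 1.024360e-02 * 34.0 / 1.385 = 0.25147 cm^3
Specific pore volume V_pore = V_liq / m_sample = 0.25147 / 4.19
V_pore = 0.06 cm^3/g

0.06


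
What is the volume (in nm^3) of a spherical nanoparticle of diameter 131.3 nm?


Radius r = 131.3/2 = 65.65 nm
Volume V = (4/3) * pi * r^3
V = (4/3) * pi * (65.65)^3
V = 1185203.16 nm^3

1185203.16


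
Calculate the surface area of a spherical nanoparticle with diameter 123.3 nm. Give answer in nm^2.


Radius r = 123.3/2 = 61.65 nm
Surface area SA = 4 * pi * r^2
SA = 4 * pi * (61.65)^2
SA = 47761.29 nm^2

47761.29


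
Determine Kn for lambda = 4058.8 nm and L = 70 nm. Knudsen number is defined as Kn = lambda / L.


Knudsen number Kn = lambda / L
Kn = 4058.8 / 70
Kn = 57.9829

57.9829


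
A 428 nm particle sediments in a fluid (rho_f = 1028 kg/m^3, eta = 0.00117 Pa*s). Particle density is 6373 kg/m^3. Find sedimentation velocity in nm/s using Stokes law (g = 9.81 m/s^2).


Radius R = 428/2 nm = 2.14e-07 m
Density difference = 6373 - 1028 = 5345 kg/m^3
v = 2 * R^2 * (rho_p - rho_f) * g / (9 * eta)
v = 2 * (2.14e-07)^2 * 5345 * 9.81 / (9 * 0.00117)
v = 4.56085e-07 m/s = 456.0851 nm/s

456.0851


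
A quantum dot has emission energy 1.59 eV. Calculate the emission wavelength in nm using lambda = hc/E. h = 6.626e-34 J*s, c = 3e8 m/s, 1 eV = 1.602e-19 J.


Convert energy: E = 1.59 eV = 1.59 * 1.602e-19 = 2.54718e-19 J
lambda = h*c / E = 6.626e-34 * 3e8 / 2.54718e-19
lambda = 7.80392e-07 m = 780.4 nm

780.4


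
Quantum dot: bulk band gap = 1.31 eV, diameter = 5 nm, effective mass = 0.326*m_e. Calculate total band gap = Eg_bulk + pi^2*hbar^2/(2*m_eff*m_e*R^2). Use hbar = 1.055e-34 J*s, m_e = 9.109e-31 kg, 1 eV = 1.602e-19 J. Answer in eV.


Radius R = 5/2 nm = 2.5e-09 m
Confinement energy dE = pi^2 * hbar^2 / (2 * m_eff * m_e * R^2)
dE = pi^2 * (1.055e-34)^2 / (2 * 0.326 * 9.109e-31 * (2.5e-09)^2) J, divided by 1.602e-19 J/eV
dE = 0.1847 eV
Total band gap = E_g(bulk) + dE = 1.31 + 0.1847 = 1.4947 eV

1.4947


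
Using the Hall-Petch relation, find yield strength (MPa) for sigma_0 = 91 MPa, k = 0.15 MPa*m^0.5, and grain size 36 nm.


d = 36 nm = 3.6e-08 m
sqrt(d) = 0.0001897367
Hall-Petch contribution = k / sqrt(d) = 0.15 / 0.0001897367 = 790.6 MPa
sigma = sigma_0 + k/sqrt(d) = 91 + 790.6 = 881.6 MPa

881.6


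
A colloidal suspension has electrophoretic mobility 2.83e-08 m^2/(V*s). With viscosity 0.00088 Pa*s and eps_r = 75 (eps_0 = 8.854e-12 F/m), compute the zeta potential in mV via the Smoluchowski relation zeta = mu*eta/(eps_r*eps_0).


Smoluchowski equation: zeta = mu * eta / (eps_r * eps_0)
zeta = 2.83e-08 * 0.00088 / (75 * 8.854e-12)
zeta = 0.037503 V = 37.5 mV

37.5


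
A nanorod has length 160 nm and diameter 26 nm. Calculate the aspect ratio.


Aspect ratio AR = length / diameter
AR = 160 / 26
AR = 6.15

6.15


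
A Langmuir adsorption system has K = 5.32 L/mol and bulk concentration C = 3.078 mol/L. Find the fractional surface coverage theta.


Langmuir isotherm: theta = K*C / (1 + K*C)
K*C = 5.32 * 3.078 = 16.37496
theta = 16.37496 / (1 + 16.37496) = 16.37496 / 17.37496
theta = 0.9424

0.9424


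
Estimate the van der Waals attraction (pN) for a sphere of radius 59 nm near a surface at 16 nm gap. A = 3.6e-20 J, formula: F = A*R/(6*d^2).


Convert to SI: R = 59 nm = 5.9e-08 m, d = 16 nm = 1.6e-08 m
F = A * R / (6 * d^2)
F = 3.6e-20 * 5.9e-08 / (6 * (1.6e-08)^2)
F = 1.38281e-12 N = 1.383 pN

1.383


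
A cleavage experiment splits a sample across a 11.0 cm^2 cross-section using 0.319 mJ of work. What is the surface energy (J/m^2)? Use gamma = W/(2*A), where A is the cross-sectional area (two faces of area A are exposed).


Convert: A = 11.0 cm^2 = 0.0011 m^2, W = 0.319 mJ = 0.000319 J
Cleaving exposes two faces of area A, so total new surface = 2*A and gamma = W / (2*A)
gamma = 0.000319 / (2 * 0.0011)
gamma = 0.145 J/m^2

0.145


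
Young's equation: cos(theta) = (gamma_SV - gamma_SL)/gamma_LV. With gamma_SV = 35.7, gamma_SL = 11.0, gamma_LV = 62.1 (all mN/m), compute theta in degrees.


cos(theta) = (gamma_SV - gamma_SL) / gamma_LV
cos(theta) = (35.7 - 11.0) / 62.1
cos(theta) = 0.397746
theta = arccos(0.397746) = 66.56 degrees

66.56


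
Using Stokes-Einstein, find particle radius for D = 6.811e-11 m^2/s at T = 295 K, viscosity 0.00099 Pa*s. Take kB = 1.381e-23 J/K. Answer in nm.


Stokes-Einstein: R = kB*T / (6*pi*eta*D)
R = 1.381e-23 * 295 / (6 * pi * 0.00099 * 6.811e-11)
R = 3.2053e-09 m = 3.21 nm

3.21


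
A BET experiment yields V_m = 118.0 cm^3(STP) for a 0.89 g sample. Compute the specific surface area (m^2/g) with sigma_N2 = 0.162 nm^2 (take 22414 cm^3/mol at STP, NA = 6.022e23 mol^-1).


Number of moles in monolayer = V_m / 22414 = 118.0 / 22414 = 0.00526457
Number of molecules = moles * NA = 0.00526457 * 6.022e23
SA = molecules * sigma / mass
SA = (118.0 / 22414) * 6.022e23 * 0.162e-18 / 0.89
SA = 577.1 m^2/g

577.1


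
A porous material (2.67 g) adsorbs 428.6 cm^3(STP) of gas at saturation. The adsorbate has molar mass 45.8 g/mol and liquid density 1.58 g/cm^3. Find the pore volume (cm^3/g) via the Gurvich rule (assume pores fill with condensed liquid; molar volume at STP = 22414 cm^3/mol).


Moles adsorbed n = V_ads / 22414 = 428.6 / 22414 = 1.912198e-02 mol
Liquid volume V_liq = n * M / rho_liq = 1.912198e-02 * 45.8 / 1.58 = 0.55430 cm^3
Specific pore volume V_pore = V_liq / m_sample = 0.55430 / 2.67
V_pore = 0.2076 cm^3/g

0.2076


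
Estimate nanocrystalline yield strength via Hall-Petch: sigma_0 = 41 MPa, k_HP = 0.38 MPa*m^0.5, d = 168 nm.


d = 168 nm = 1.68e-07 m
sqrt(d) = 0.000409878
Hall-Petch contribution = k / sqrt(d) = 0.38 / 0.000409878 = 927.1 MPa
sigma = sigma_0 + k/sqrt(d) = 41 + 927.1 = 968.1 MPa

968.1


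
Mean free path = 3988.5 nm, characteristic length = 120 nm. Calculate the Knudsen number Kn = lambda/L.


Knudsen number Kn = lambda / L
Kn = 3988.5 / 120
Kn = 33.2375

33.2375


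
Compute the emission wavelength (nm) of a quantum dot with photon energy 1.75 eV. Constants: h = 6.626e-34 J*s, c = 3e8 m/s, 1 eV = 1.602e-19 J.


Convert energy: E = 1.75 eV = 1.75 * 1.602e-19 = 2.8035e-19 J
lambda = h*c / E = 6.626e-34 * 3e8 / 2.8035e-19
lambda = 7.09042e-07 m = 709.0 nm

709.0


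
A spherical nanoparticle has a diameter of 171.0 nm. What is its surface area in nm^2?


Radius r = 171.0/2 = 85.5 nm
Surface area SA = 4 * pi * r^2
SA = 4 * pi * (85.5)^2
SA = 91863.31 nm^2

91863.31


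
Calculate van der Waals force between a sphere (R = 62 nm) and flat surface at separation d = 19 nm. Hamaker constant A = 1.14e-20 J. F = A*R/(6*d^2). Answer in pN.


Convert to SI: R = 62 nm = 6.2e-08 m, d = 19 nm = 1.9e-08 m
F = A * R / (6 * d^2)
F = 1.14e-20 * 6.2e-08 / (6 * (1.9e-08)^2)
F = 3.26316e-13 N = 0.326 pN

0.326


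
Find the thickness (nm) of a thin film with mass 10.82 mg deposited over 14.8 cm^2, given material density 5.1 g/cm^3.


Convert: m = 10.82 mg = 1.0820e-05 kg, A = 14.8 cm^2 = 1.4800e-03 m^2, rho = 5.1 g/cm^3 = 5100 kg/m^3
t = m / (A * rho)
t = 1.0820e-05 / (1.4800e-03 * 5100)
t = 1.4335e-06 m = 1433.5 nm

1433.5


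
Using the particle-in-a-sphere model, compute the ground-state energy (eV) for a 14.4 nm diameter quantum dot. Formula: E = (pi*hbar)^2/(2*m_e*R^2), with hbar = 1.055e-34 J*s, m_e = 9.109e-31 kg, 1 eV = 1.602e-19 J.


Radius R = 14.4/2 = 7.2 nm = 7.2e-09 m
E = (pi * 1.055e-34)^2 / (2 * 9.109e-31 * (7.2e-09)^2)
E(J) = 1.16316e-21
E = E(J) / 1.602e-19 = 0.0073 eV

0.0073


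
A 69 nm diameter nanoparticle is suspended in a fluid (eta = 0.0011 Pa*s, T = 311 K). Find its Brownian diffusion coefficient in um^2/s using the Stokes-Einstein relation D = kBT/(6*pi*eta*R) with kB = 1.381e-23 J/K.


Radius R = 69/2 = 34.5 nm = 3.45e-08 m
D = kB*T / (6*pi*eta*R)
D = 1.381e-23 * 311 / (6 * pi * 0.0011 * 3.45e-08)
D = 6.00401e-12 m^2/s = 6.004 um^2/s

6.004


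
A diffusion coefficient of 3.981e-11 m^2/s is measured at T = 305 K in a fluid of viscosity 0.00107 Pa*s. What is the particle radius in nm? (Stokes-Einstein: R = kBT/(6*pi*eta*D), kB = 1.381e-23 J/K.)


Stokes-Einstein: R = kB*T / (6*pi*eta*D)
R = 1.381e-23 * 305 / (6 * pi * 0.00107 * 3.981e-11)
R = 5.24586e-09 m = 5.25 nm

5.25


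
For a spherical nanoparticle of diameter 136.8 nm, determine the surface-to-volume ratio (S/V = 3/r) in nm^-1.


Radius r = 136.8/2 = 68.4 nm
S/V = 3 / r = 3 / 68.4
S/V = 0.0439 nm^-1

0.0439


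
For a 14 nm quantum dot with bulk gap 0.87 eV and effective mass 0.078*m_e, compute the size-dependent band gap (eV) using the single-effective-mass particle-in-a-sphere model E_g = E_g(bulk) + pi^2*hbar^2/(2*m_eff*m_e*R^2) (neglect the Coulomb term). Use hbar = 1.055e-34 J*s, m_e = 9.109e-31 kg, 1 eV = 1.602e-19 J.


Radius R = 14/2 nm = 7e-09 m
Confinement energy dE = pi^2 * hbar^2 / (2 * m_eff * m_e * R^2)
dE = pi^2 * (1.055e-34)^2 / (2 * 0.078 * 9.109e-31 * (7e-09)^2) J, divided by 1.602e-19 J/eV
dE = 0.0985 eV
Total band gap = E_g(bulk) + dE = 0.87 + 0.0985 = 0.9685 eV

0.9685


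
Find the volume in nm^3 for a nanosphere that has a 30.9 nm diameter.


Radius r = 30.9/2 = 15.45 nm
Volume V = (4/3) * pi * r^3
V = (4/3) * pi * (15.45)^3
V = 15448.06 nm^3

15448.06


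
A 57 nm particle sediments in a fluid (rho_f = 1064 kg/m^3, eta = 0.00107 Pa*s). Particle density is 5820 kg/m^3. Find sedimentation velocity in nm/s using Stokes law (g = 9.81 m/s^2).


Radius R = 57/2 nm = 2.85e-08 m
Density difference = 5820 - 1064 = 4756 kg/m^3
v = 2 * R^2 * (rho_p - rho_f) * g / (9 * eta)
v = 2 * (2.85e-08)^2 * 4756 * 9.81 / (9 * 0.00107)
v = 7.87054e-09 m/s = 7.8705 nm/s

7.8705


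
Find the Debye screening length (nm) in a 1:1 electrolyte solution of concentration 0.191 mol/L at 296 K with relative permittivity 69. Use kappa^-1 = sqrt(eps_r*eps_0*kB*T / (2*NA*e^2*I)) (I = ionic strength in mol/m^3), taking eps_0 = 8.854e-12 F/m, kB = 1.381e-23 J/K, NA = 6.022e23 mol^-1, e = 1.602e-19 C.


Ionic strength I = 0.191 * 1^2 * 1000 = 191 mol/m^3
kappa^-1 = sqrt(69 * 8.854e-12 * 1.381e-23 * 296 / (2 * 6.022e23 * (1.602e-19)^2 * 191))
kappa^-1 = 0.65 nm

0.65


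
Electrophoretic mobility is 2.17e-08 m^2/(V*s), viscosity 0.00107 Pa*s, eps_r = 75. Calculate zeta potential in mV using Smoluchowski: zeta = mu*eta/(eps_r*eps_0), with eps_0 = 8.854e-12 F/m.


Smoluchowski equation: zeta = mu * eta / (eps_r * eps_0)
zeta = 2.17e-08 * 0.00107 / (75 * 8.854e-12)
zeta = 0.034966 V = 34.97 mV

34.97


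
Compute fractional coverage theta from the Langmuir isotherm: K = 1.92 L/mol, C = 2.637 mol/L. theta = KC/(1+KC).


Langmuir isotherm: theta = K*C / (1 + K*C)
K*C = 1.92 * 2.637 = 5.06304
theta = 5.06304 / (1 + 5.06304) = 5.06304 / 6.06304
theta = 0.8351

0.8351


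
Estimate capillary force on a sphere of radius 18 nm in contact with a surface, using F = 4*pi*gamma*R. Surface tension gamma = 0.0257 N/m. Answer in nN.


Convert radius: R = 18 nm = 1.8e-08 m
F = 4 * pi * gamma * R
F = 4 * pi * 0.0257 * 1.8e-08
F = 5.8132e-09 N = 5.8132 nN

5.8132
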